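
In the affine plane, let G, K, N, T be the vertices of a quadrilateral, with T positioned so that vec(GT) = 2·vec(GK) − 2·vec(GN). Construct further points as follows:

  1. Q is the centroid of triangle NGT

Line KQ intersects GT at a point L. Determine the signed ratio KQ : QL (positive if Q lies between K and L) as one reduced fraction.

KQ:QL = 2

Set G = (0, 0), K = (1, 0), N = (0, 1), T = (2, -2); any affine frame gives the same invariant.
1. Q is the centroid of triangle NGT ⇒ Q = (2/3, -1/3)
line KQ meets GT at L = (1/2, -1/2)
Q = K + t·(L−K) with t = 2/3, so KQ:QL = 2/3:1/3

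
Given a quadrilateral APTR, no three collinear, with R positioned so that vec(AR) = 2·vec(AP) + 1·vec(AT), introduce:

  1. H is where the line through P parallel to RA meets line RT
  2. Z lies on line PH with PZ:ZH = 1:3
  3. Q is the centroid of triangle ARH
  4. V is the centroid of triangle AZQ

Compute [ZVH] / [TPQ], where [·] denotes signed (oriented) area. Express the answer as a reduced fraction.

Choose coordinates A = (0, 0), P = (1, 0), T = (0, 1), R = (2, 1).
1. H is where the line through P parallel to RA meets line RT ⇒ H = (3, 1)
2. Z lies on line PH with PZ:ZH = 1:3 ⇒ Z = (3/2, 1/4)
3. Q is the centroid of triangle ARH ⇒ Q = (5/3, 2/3)
4. V is the centroid of triangle AZQ ⇒ V = (19/18, 11/36)
2·[ZVH] = -5/12, 2·[TPQ] = 4/3
[ZVH]:[TPQ] = -5/12:4/3 = -5/16

[ZVH]:[TPQ] = -5/16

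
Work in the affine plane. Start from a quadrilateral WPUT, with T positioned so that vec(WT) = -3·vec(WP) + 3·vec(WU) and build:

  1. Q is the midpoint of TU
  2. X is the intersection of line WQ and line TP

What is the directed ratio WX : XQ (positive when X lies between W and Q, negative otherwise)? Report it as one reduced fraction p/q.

Choose coordinates W = (0, 0), P = (1, 0), U = (0, 1), T = (-3, 3).
1. Q is the midpoint of TU ⇒ Q = (-3/2, 2)
2. X is the intersection of line WQ and line TP ⇒ X = (-9/7, 12/7)
X = W + t·(Q−W) with t = 6/7, so WX:XQ = t:(1−t) = 6/7:1/7

WX:XQ = 6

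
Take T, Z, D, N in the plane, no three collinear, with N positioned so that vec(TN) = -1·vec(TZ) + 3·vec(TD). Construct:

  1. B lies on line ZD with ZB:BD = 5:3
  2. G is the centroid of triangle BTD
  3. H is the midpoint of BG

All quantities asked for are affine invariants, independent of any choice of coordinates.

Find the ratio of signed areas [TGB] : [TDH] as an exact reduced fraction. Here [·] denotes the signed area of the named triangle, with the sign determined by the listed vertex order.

Choose coordinates T = (0, 0), Z = (1, 0), D = (0, 1), N = (-1, 3).
1. B lies on line ZD with ZB:BD = 5:3 ⇒ B = (3/8, 5/8)
2. G is the centroid of triangle BTD ⇒ G = (1/8, 13/24)
3. H is the midpoint of BG ⇒ H = (1/4, 7/12)
2·[TGB] = -1/8, 2·[TDH] = -1/4
[TGB]:[TDH] = -1/8:-1/4 = 1/2

[TGB]:[TDH] = 1/2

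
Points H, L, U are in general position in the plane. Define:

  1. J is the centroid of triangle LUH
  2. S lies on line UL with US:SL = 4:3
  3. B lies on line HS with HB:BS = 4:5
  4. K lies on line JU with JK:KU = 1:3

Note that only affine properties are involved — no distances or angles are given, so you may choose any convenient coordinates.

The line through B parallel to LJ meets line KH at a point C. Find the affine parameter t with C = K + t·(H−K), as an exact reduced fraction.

Assign H = (0, 0), L = (1, 0), U = (0, 1) — the answer is frame-independent, so this choice is without loss of generality.
1. J is the centroid of triangle LUH ⇒ J = (1/3, 1/3)
2. S lies on line UL with US:SL = 4:3 ⇒ S = (4/7, 3/7)
3. B lies on line HS with HB:BS = 4:5 ⇒ B = (16/63, 4/21)
4. K lies on line JU with JK:KU = 1:3 ⇒ K = (1/4, 1/2)
through B parallel to LJ: direction (-2/3, 1/3); meets KH at C = (8/63, 16/63)
C = K + t·(H−K) with t = 31/63

t = 31/63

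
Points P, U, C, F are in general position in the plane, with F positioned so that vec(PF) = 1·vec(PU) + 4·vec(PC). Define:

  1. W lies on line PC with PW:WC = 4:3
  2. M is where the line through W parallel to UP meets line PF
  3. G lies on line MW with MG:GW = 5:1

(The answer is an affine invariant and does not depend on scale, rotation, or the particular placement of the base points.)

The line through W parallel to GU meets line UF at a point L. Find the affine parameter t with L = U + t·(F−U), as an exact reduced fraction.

t = -1/287

Choose coordinates P = (0, 0), U = (1, 0), C = (0, 1), F = (1, 4).
1. W lies on line PC with PW:WC = 4:3 ⇒ W = (0, 4/7)
2. M is where the line through W parallel to UP meets line PF ⇒ M = (1/7, 4/7)
3. G lies on line MW with MG:GW = 5:1 ⇒ G = (1/42, 4/7)
through W parallel to GU: direction (41/42, -4/7); meets UF at L = (1, -4/287)
L = U + t·(F−U) with t = -1/287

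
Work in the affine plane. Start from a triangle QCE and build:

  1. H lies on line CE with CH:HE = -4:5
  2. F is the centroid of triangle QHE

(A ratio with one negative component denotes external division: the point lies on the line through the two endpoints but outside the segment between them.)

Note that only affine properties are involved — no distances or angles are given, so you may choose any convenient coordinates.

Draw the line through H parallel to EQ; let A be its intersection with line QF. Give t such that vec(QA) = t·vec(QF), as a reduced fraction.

t = 3

Set Q = (0, 0), C = (1, 0), E = (0, 1); any affine frame gives the same invariant.
1. H lies on line CE with CH:HE = -4:5 ⇒ H = (5, -4)
2. F is the centroid of triangle QHE ⇒ F = (5/3, -1)
through H parallel to EQ: direction (0, -1); meets QF at A = (5, -3)
A = Q + t·(F−Q) with t = 3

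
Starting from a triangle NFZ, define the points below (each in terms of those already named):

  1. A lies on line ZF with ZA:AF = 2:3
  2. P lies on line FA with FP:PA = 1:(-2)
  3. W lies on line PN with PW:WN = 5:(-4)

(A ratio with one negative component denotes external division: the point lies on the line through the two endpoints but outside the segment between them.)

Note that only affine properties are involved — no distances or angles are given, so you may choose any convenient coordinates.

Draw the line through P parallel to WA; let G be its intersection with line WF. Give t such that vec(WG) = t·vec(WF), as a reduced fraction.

Choose coordinates N = (0, 0), F = (1, 0), Z = (0, 1).
1. A lies on line ZF with ZA:AF = 2:3 ⇒ A = (2/5, 3/5)
2. P lies on line FA with FP:PA = 1:(-2) ⇒ P = (8/5, -3/5)
3. W lies on line PN with PW:WN = 5:(-4) ⇒ W = (-32/5, 12/5)
through P parallel to WA: direction (34/5, -9/5); meets WF at G = (42/5, -12/5)
G = W + t·(F−W) with t = 2

t = 2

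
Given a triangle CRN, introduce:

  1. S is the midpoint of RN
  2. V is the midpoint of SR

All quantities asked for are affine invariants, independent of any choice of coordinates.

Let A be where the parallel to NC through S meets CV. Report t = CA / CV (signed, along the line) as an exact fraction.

t = 2/3

Set C = (0, 0), R = (1, 0), N = (0, 1); any affine frame gives the same invariant.
1. S is the midpoint of RN ⇒ S = (1/2, 1/2)
2. V is the midpoint of SR ⇒ V = (3/4, 1/4)
through S parallel to NC: direction (0, -1); meets CV at A = (1/2, 1/6)
A = C + t·(V−C) with t = 2/3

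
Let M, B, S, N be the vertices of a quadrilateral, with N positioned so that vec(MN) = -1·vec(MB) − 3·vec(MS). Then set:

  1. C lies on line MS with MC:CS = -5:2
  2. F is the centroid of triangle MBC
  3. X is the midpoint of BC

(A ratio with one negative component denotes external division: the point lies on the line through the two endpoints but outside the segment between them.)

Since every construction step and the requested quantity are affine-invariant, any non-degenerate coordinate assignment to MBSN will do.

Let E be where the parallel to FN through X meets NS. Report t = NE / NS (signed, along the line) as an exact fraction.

Choose coordinates M = (0, 0), B = (1, 0), S = (0, 1), N = (-1, -3).
1. C lies on line MS with MC:CS = -5:2 ⇒ C = (0, 5/3)
2. F is the centroid of triangle MBC ⇒ F = (1/3, 5/9)
3. X is the midpoint of BC ⇒ X = (1/2, 5/6)
through X parallel to FN: direction (-4/3, -32/9); meets NS at E = (-9/8, -7/2)
E = N + t·(S−N) with t = -1/8

t = -1/8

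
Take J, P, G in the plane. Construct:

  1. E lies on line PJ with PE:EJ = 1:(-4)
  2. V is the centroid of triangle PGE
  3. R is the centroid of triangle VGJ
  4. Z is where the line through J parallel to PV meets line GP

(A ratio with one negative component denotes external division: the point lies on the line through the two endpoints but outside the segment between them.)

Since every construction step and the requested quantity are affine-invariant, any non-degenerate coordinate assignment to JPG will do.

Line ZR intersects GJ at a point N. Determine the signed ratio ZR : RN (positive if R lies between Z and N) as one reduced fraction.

Assign J = (0, 0), P = (1, 0), G = (0, 1) — the answer is frame-independent, so this choice is without loss of generality.
1. E lies on line PJ with PE:EJ = 1:(-4) ⇒ E = (4/3, 0)
2. V is the centroid of triangle PGE ⇒ V = (7/9, 1/3)
3. R is the centroid of triangle VGJ ⇒ R = (7/27, 4/9)
4. Z is where the line through J parallel to PV meets line GP ⇒ Z = (-2, 3)
line ZR meets GJ at N = (0, 45/61)
R = Z + t·(N−Z) with t = 61/54, so ZR:RN = 61/54:-7/54

ZR:RN = -61/7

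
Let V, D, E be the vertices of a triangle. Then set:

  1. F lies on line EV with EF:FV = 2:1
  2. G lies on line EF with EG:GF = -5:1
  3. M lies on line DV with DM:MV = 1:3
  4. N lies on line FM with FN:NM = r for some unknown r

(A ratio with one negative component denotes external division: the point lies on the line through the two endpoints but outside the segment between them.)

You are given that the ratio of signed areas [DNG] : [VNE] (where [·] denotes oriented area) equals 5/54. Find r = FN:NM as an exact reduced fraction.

r = 3/2

Assign V = (0, 0), D = (1, 0), E = (0, 1) — the answer is frame-independent, so this choice is without loss of generality.
1. F lies on line EV with EF:FV = 2:1 ⇒ F = (0, 1/3)
2. G lies on line EF with EG:GF = -5:1 ⇒ G = (0, 1/6)
3. M lies on line DV with DM:MV = 1:3 ⇒ M = (3/4, 0)
4. With FN:NM = r, write λ = r/(r+1) so N = F + λ·(M−F); N is affine-linear in λ
Every point depending on N is an affine combination of N and λ-independent points, so each such coordinate is linear in λ; the λ² term in each signed area is a multiple of (M−F)×(M−F) = 0, so 2·[DNG] and 2·[VNE] are each linear in λ. Evaluating at λ=0 and λ=1:
  2·[DNG] = -5/24·λ + 1/6,   2·[VNE] = 3/4·λ
So [DNG]:[VNE] = (-5/24·λ + 1/6) / (3/4·λ). Setting this equal to 5/54:
  -5/24·λ + 1/6 = 5/54·(3/4·λ)  ⇒  λ = 3/5
Then r = λ/(1−λ) = (3/5)/(2/5) = 3/2. Check: with r = 3/2, N = (9/20, 2/15) and [DNG]:[VNE] = 5/54 as required.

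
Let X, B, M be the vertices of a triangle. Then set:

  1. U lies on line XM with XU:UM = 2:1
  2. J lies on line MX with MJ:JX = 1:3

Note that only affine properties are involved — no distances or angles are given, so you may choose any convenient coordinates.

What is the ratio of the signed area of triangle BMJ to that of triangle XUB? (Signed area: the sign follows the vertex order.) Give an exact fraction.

[BMJ]:[XUB] = -3/8

Assign X = (0, 0), B = (1, 0), M = (0, 1) — the answer is frame-independent, so this choice is without loss of generality.
1. U lies on line XM with XU:UM = 2:1 ⇒ U = (0, 2/3)
2. J lies on line MX with MJ:JX = 1:3 ⇒ J = (0, 3/4)
2·[BMJ] = 1/4, 2·[XUB] = -2/3
[BMJ]:[XUB] = 1/4:-2/3 = -3/8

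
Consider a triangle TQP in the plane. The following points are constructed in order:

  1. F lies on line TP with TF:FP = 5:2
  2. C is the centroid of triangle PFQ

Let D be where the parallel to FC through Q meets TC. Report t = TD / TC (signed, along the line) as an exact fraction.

Choose coordinates T = (0, 0), Q = (1, 0), P = (0, 1).
1. F lies on line TP with TF:FP = 5:2 ⇒ F = (0, 5/7)
2. C is the centroid of triangle PFQ ⇒ C = (1/3, 4/7)
through Q parallel to FC: direction (1/3, -1/7); meets TC at D = (1/5, 12/35)
D = T + t·(C−T) with t = 3/5

t = 3/5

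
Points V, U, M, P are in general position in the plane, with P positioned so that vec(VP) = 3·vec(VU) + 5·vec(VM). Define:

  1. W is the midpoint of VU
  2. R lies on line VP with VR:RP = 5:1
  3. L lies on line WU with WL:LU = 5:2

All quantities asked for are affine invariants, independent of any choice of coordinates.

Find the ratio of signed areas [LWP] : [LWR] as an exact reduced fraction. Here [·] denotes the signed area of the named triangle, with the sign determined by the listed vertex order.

Set V = (0, 0), U = (1, 0), M = (0, 1), P = (3, 5); any affine frame gives the same invariant.
1. W is the midpoint of VU ⇒ W = (1/2, 0)
2. R lies on line VP with VR:RP = 5:1 ⇒ R = (5/2, 25/6)
3. L lies on line WU with WL:LU = 5:2 ⇒ L = (6/7, 0)
2·[LWP] = -25/14, 2·[LWR] = -125/84
[LWP]:[LWR] = -25/14:-125/84 = 6/5

[LWP]:[LWR] = 6/5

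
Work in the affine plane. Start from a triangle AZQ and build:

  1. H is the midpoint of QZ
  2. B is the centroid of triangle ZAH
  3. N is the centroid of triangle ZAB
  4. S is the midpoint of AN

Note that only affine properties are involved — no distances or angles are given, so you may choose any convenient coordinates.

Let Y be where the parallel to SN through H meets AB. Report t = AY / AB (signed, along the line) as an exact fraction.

t = 4

Choose coordinates A = (0, 0), Z = (1, 0), Q = (0, 1).
1. H is the midpoint of QZ ⇒ H = (1/2, 1/2)
2. B is the centroid of triangle ZAH ⇒ B = (1/2, 1/6)
3. N is the centroid of triangle ZAB ⇒ N = (1/2, 1/18)
4. S is the midpoint of AN ⇒ S = (1/4, 1/36)
through H parallel to SN: direction (1/4, 1/36); meets AB at Y = (2, 2/3)
Y = A + t·(B−A) with t = 4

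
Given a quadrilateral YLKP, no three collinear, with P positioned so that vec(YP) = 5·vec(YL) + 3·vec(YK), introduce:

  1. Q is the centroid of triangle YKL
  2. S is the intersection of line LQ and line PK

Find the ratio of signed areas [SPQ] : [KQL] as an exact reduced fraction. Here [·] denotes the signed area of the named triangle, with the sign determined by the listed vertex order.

[SPQ]:[KQL] = -40/3

Set Y = (0, 0), L = (1, 0), K = (0, 1), P = (5, 3); any affine frame gives the same invariant.
1. Q is the centroid of triangle YKL ⇒ Q = (1/3, 1/3)
2. S is the intersection of line LQ and line PK ⇒ S = (-5/9, 7/9)
2·[SPQ] = -40/9, 2·[KQL] = 1/3
[SPQ]:[KQL] = -40/9:1/3 = -40/3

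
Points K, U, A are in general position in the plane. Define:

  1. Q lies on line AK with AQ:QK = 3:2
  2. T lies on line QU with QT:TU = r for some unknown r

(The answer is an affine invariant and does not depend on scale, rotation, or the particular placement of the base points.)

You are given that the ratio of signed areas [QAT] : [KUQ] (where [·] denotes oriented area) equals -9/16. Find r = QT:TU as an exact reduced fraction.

Choose coordinates K = (0, 0), U = (1, 0), A = (0, 1).
1. Q lies on line AK with AQ:QK = 3:2 ⇒ Q = (0, 2/5)
2. With QT:TU = r, write λ = r/(r+1) so T = Q + λ·(U−Q); T is affine-linear in λ
Every point depending on T is an affine combination of T and λ-independent points, so each such coordinate is linear in λ; the λ² term in each signed area is a multiple of (U−Q)×(U−Q) = 0, so 2·[QAT] and 2·[KUQ] are each linear in λ. Evaluating at λ=0 and λ=1:
  2·[QAT] = -3/5·λ,   2·[KUQ] = 2/5
So [QAT]:[KUQ] = (-3/5·λ) / (2/5). Setting this equal to -9/16:
  -3/5·λ = -9/16·(2/5)  ⇒  λ = 3/8
Then r = λ/(1−λ) = (3/8)/(5/8) = 3/5. Check: with r = 3/5, T = (3/8, 1/4) and [QAT]:[KUQ] = -9/16 as required.

r = 3/5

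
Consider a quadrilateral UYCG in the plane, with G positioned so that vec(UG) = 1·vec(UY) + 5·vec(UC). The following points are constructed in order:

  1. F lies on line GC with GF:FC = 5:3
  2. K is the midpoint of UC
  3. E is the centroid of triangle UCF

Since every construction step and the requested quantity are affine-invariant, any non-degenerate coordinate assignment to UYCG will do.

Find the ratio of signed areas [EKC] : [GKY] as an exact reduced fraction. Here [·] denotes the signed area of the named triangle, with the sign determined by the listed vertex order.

[EKC]:[GKY] = -1/80

Set U = (0, 0), Y = (1, 0), C = (0, 1), G = (1, 5); any affine frame gives the same invariant.
1. F lies on line GC with GF:FC = 5:3 ⇒ F = (3/8, 5/2)
2. K is the midpoint of UC ⇒ K = (0, 1/2)
3. E is the centroid of triangle UCF ⇒ E = (1/8, 7/6)
2·[EKC] = -1/16, 2·[GKY] = 5
[EKC]:[GKY] = -1/16:5 = -1/80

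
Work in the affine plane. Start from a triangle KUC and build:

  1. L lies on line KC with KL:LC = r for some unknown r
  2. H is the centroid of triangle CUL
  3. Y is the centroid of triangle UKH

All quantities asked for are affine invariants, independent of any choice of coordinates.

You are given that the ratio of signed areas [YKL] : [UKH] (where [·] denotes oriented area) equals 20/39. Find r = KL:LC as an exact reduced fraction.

r = 5/3

Assign K = (0, 0), U = (1, 0), C = (0, 1) — the answer is frame-independent, so this choice is without loss of generality.
1. With KL:LC = r, write λ = r/(r+1) so L = K + λ·(C−K); L is affine-linear in λ
2. H is the centroid of triangle CUL ⇒ H is an affine combination of earlier points and hence also affine-linear in λ
3. Y is the centroid of triangle UKH ⇒ Y is an affine combination of earlier points and hence also affine-linear in λ
Every point depending on L is an affine combination of L and λ-independent points, so each such coordinate is linear in λ; the λ² term in each signed area is a multiple of (C−K)×(C−K) = 0, so 2·[YKL] and 2·[UKH] are each linear in λ. Evaluating at λ=0 and λ=1:
  2·[YKL] = -4/9·λ,   2·[UKH] = -1/3·λ − 1/3
So [YKL]:[UKH] = (-4/9·λ) / (-1/3·λ − 1/3). Setting this equal to 20/39:
  -4/9·λ = 20/39·(-1/3·λ − 1/3)  ⇒  λ = 5/8
Then r = λ/(1−λ) = (5/8)/(3/8) = 5/3. Check: with r = 5/3, L = (0, 5/8) and [YKL]:[UKH] = 20/39 as required.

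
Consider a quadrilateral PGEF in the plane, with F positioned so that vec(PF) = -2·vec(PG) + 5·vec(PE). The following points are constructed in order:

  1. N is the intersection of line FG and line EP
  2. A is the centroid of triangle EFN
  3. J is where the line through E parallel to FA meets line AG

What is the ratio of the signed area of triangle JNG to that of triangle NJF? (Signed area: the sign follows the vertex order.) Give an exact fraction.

Choose coordinates P = (0, 0), G = (1, 0), E = (0, 1), F = (-2, 5).
1. N is the intersection of line FG and line EP ⇒ N = (0, 5/3)
2. A is the centroid of triangle EFN ⇒ A = (-2/3, 23/9)
3. J is where the line through E parallel to FA meets line AG ⇒ J = (-16/9, 115/27)
2·[JNG] = -10/27, 2·[NJF] = -20/27
[JNG]:[NJF] = -10/27:-20/27 = 1/2

[JNG]:[NJF] = 1/2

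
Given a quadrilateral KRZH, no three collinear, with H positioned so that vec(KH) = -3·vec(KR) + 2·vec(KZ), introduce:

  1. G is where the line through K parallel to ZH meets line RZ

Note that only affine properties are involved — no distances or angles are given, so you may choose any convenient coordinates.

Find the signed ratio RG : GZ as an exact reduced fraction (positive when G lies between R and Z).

RG:GZ = -1/3

Assign K = (0, 0), R = (1, 0), Z = (0, 1), H = (-3, 2) — the answer is frame-independent, so this choice is without loss of generality.
1. G is where the line through K parallel to ZH meets line RZ ⇒ G = (3/2, -1/2)
G = R + t·(Z−R) with t = -1/2, so RG:GZ = t:(1−t) = -1/2:3/2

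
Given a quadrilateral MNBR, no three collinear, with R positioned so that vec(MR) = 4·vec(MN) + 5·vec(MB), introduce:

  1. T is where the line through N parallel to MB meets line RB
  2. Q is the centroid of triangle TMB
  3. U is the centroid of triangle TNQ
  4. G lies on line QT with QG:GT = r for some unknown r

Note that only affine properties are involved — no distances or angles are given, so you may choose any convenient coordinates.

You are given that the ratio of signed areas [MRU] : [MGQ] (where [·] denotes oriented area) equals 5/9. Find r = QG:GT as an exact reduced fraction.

r = 3/2

Work in coordinates with M = (0, 0), N = (1, 0), B = (0, 1), R = (4, 5).
1. T is where the line through N parallel to MB meets line RB ⇒ T = (1, 2)
2. Q is the centroid of triangle TMB ⇒ Q = (1/3, 1)
3. U is the centroid of triangle TNQ ⇒ U = (7/9, 1)
4. With QG:GT = r, write λ = r/(r+1) so G = Q + λ·(T−Q); G is affine-linear in λ
Every point depending on G is an affine combination of G and λ-independent points, so each such coordinate is linear in λ; the λ² term in each signed area is a multiple of (T−Q)×(T−Q) = 0, so 2·[MRU] and 2·[MGQ] are each linear in λ. Evaluating at λ=0 and λ=1:
  2·[MRU] = 1/9,   2·[MGQ] = 1/3·λ
So [MRU]:[MGQ] = (1/9) / (1/3·λ). Setting this equal to 5/9:
  1/9 = 5/9·(1/3·λ)  ⇒  λ = 3/5
Then r = λ/(1−λ) = (3/5)/(2/5) = 3/2. Check: with r = 3/2, G = (11/15, 8/5) and [MRU]:[MGQ] = 5/9 as required.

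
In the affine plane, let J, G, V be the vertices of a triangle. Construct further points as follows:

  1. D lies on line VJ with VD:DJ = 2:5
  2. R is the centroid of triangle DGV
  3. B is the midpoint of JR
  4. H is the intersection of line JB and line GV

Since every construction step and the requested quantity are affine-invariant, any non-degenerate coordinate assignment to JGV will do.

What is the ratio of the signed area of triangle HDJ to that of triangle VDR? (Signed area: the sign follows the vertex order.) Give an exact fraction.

Assign J = (0, 0), G = (1, 0), V = (0, 1) — the answer is frame-independent, so this choice is without loss of generality.
1. D lies on line VJ with VD:DJ = 2:5 ⇒ D = (0, 5/7)
2. R is the centroid of triangle DGV ⇒ R = (1/3, 4/7)
3. B is the midpoint of JR ⇒ B = (1/6, 2/7)
4. H is the intersection of line JB and line GV ⇒ H = (7/19, 12/19)
2·[HDJ] = 5/19, 2·[VDR] = 2/21
[HDJ]:[VDR] = 5/19:2/21 = 105/38

[HDJ]:[VDR] = 105/38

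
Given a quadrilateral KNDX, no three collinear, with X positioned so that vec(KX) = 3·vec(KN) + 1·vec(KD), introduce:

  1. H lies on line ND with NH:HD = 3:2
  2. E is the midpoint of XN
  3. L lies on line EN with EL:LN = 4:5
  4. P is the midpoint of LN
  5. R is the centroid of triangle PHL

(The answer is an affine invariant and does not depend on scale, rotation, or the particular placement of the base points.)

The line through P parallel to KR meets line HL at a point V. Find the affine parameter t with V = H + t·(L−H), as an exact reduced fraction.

Assign K = (0, 0), N = (1, 0), D = (0, 1), X = (3, 1) — the answer is frame-independent, so this choice is without loss of generality.
1. H lies on line ND with NH:HD = 3:2 ⇒ H = (2/5, 3/5)
2. E is the midpoint of XN ⇒ E = (2, 1/2)
3. L lies on line EN with EL:LN = 4:5 ⇒ L = (14/9, 5/18)
4. P is the midpoint of LN ⇒ P = (23/18, 5/36)
5. R is the centroid of triangle PHL ⇒ R = (97/90, 61/180)
through P parallel to KR: direction (97/90, 61/180); meets HL at V = (1966/1197, 607/2394)
V = H + t·(L−H) with t = 143/133

t = 143/133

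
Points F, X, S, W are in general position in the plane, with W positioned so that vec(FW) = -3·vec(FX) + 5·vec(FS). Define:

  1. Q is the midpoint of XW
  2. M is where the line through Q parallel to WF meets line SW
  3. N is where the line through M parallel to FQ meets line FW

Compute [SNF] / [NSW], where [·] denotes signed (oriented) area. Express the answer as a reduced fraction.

Work in coordinates with F = (0, 0), X = (1, 0), S = (0, 1), W = (-3, 5).
1. Q is the midpoint of XW ⇒ Q = (-1, 5/2)
2. M is where the line through Q parallel to WF meets line SW ⇒ M = (-1/2, 5/3)
3. N is where the line through M parallel to FQ meets line FW ⇒ N = (1/2, -5/6)
2·[SNF] = -1/2, 2·[NSW] = 7/2
[SNF]:[NSW] = -1/2:7/2 = -1/7

[SNF]:[NSW] = -1/7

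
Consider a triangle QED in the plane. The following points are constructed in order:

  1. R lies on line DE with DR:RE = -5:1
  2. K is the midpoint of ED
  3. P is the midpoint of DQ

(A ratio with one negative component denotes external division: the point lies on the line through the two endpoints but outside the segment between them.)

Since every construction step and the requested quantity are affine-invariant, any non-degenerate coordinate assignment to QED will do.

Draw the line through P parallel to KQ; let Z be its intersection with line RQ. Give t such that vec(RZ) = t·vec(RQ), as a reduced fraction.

t = 4/3

Assign Q = (0, 0), E = (1, 0), D = (0, 1) — the answer is frame-independent, so this choice is without loss of generality.
1. R lies on line DE with DR:RE = -5:1 ⇒ R = (5/4, -1/4)
2. K is the midpoint of ED ⇒ K = (1/2, 1/2)
3. P is the midpoint of DQ ⇒ P = (0, 1/2)
through P parallel to KQ: direction (-1/2, -1/2); meets RQ at Z = (-5/12, 1/12)
Z = R + t·(Q−R) with t = 4/3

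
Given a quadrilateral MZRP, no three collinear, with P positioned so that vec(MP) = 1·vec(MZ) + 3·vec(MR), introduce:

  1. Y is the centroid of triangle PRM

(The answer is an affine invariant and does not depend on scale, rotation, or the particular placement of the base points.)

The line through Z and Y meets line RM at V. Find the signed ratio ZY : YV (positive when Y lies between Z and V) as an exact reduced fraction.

Set M = (0, 0), Z = (1, 0), R = (0, 1), P = (1, 3); any affine frame gives the same invariant.
1. Y is the centroid of triangle PRM ⇒ Y = (1/3, 4/3)
line ZY meets RM at V = (0, 2)
Y = Z + t·(V−Z) with t = 2/3, so ZY:YV = 2/3:1/3

ZY:YV = 2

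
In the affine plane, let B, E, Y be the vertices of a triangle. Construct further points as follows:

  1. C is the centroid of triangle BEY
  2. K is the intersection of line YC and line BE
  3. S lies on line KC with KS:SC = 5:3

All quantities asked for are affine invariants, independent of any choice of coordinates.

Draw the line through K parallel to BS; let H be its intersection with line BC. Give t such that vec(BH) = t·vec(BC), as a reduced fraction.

t = -5/3

Assign B = (0, 0), E = (1, 0), Y = (0, 1) — the answer is frame-independent, so this choice is without loss of generality.
1. C is the centroid of triangle BEY ⇒ C = (1/3, 1/3)
2. K is the intersection of line YC and line BE ⇒ K = (1/2, 0)
3. S lies on line KC with KS:SC = 5:3 ⇒ S = (19/48, 5/24)
through K parallel to BS: direction (19/48, 5/24); meets BC at H = (-5/9, -5/9)
H = B + t·(C−B) with t = -5/3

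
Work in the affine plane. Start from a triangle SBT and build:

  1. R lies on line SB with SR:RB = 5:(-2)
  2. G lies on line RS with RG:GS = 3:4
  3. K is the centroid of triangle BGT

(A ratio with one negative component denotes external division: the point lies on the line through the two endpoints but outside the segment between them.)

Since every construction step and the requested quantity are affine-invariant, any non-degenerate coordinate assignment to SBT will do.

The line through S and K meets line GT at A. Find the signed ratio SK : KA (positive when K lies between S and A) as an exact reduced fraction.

SK:KA = -61

Work in coordinates with S = (0, 0), B = (1, 0), T = (0, 1).
1. R lies on line SB with SR:RB = 5:(-2) ⇒ R = (5/3, 0)
2. G lies on line RS with RG:GS = 3:4 ⇒ G = (20/21, 0)
3. K is the centroid of triangle BGT ⇒ K = (41/63, 1/3)
line SK meets GT at A = (820/1281, 20/61)
K = S + t·(A−S) with t = 61/60, so SK:KA = 61/60:-1/60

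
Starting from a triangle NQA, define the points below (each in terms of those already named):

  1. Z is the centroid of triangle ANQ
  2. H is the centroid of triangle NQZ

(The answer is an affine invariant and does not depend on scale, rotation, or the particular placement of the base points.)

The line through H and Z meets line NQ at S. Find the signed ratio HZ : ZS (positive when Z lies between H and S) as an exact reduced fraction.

Choose coordinates N = (0, 0), Q = (1, 0), A = (0, 1).
1. Z is the centroid of triangle ANQ ⇒ Z = (1/3, 1/3)
2. H is the centroid of triangle NQZ ⇒ H = (4/9, 1/9)
line HZ meets NQ at S = (1/2, 0)
Z = H + t·(S−H) with t = -2, so HZ:ZS = -2:3

HZ:ZS = -2/3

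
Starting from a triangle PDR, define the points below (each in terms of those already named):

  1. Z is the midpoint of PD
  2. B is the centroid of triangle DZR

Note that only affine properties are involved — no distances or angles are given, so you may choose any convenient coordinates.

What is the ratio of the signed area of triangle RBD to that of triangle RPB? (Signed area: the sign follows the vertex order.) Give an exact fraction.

[RBD]:[RPB] = 1/3

Assign P = (0, 0), D = (1, 0), R = (0, 1) — the answer is frame-independent, so this choice is without loss of generality.
1. Z is the midpoint of PD ⇒ Z = (1/2, 0)
2. B is the centroid of triangle DZR ⇒ B = (1/2, 1/3)
2·[RBD] = 1/6, 2·[RPB] = 1/2
[RBD]:[RPB] = 1/6:1/2 = 1/3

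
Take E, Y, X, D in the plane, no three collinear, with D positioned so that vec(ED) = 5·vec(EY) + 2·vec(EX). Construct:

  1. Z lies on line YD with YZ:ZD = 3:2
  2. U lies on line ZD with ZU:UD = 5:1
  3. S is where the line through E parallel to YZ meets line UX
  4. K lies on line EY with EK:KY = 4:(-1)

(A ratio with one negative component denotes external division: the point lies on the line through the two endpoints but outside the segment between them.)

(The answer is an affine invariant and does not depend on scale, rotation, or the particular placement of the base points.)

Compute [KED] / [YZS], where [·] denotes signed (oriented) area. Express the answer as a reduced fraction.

[KED]:[YZS] = -20/9

Work in coordinates with E = (0, 0), Y = (1, 0), X = (0, 1), D = (5, 2).
1. Z lies on line YD with YZ:ZD = 3:2 ⇒ Z = (17/5, 6/5)
2. U lies on line ZD with ZU:UD = 5:1 ⇒ U = (71/15, 28/15)
3. S is where the line through E parallel to YZ meets line UX ⇒ S = (142/45, 71/45)
4. K lies on line EY with EK:KY = 4:(-1) ⇒ K = (4/3, 0)
2·[KED] = -8/3, 2·[YZS] = 6/5
[KED]:[YZS] = -8/3:6/5 = -20/9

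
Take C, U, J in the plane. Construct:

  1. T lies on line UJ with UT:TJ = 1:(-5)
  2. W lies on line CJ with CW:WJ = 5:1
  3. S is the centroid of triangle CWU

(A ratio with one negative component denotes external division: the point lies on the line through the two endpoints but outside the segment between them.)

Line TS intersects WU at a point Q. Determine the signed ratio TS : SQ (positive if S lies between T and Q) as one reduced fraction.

TS:SQ = -17/20

Work in coordinates with C = (0, 0), U = (1, 0), J = (0, 1).
1. T lies on line UJ with UT:TJ = 1:(-5) ⇒ T = (5/4, -1/4)
2. W lies on line CJ with CW:WJ = 5:1 ⇒ W = (0, 5/6)
3. S is the centroid of triangle CWU ⇒ S = (1/3, 5/18)
line TS meets WU at Q = (24/17, -35/102)
S = T + t·(Q−T) with t = -17/3, so TS:SQ = -17/3:20/3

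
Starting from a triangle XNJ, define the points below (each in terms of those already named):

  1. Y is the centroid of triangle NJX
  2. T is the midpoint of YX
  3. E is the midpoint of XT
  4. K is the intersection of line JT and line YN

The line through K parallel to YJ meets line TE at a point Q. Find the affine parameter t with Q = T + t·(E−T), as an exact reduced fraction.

Work in coordinates with X = (0, 0), N = (1, 0), J = (0, 1).
1. Y is the centroid of triangle NJX ⇒ Y = (1/3, 1/3)
2. T is the midpoint of YX ⇒ T = (1/6, 1/6)
3. E is the midpoint of XT ⇒ E = (1/12, 1/12)
4. K is the intersection of line JT and line YN ⇒ K = (1/9, 4/9)
through K parallel to YJ: direction (-1/3, 2/3); meets TE at Q = (2/9, 2/9)
Q = T + t·(E−T) with t = -2/3

t = -2/3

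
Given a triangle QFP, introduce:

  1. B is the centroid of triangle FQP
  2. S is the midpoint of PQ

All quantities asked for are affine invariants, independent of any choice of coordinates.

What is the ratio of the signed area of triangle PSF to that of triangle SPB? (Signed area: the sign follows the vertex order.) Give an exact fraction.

Work in coordinates with Q = (0, 0), F = (1, 0), P = (0, 1).
1. B is the centroid of triangle FQP ⇒ B = (1/3, 1/3)
2. S is the midpoint of PQ ⇒ S = (0, 1/2)
2·[PSF] = 1/2, 2·[SPB] = -1/6
[PSF]:[SPB] = 1/2:-1/6 = -3

[PSF]:[SPB] = -3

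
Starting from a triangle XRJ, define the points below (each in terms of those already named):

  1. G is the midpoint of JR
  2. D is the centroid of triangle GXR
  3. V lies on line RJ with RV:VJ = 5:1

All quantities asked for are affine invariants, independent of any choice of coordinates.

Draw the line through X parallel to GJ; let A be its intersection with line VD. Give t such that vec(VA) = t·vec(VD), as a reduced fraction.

t = 3

Choose coordinates X = (0, 0), R = (1, 0), J = (0, 1).
1. G is the midpoint of JR ⇒ G = (1/2, 1/2)
2. D is the centroid of triangle GXR ⇒ D = (1/2, 1/6)
3. V lies on line RJ with RV:VJ = 5:1 ⇒ V = (1/6, 5/6)
through X parallel to GJ: direction (-1/2, 1/2); meets VD at A = (7/6, -7/6)
A = V + t·(D−V) with t = 3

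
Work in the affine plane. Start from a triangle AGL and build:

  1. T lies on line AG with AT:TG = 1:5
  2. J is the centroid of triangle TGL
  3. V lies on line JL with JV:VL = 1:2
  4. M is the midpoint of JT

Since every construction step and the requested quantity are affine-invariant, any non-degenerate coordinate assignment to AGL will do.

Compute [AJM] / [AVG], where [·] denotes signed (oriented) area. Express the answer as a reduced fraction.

[AJM]:[AVG] = 1/20

Work in coordinates with A = (0, 0), G = (1, 0), L = (0, 1).
1. T lies on line AG with AT:TG = 1:5 ⇒ T = (1/6, 0)
2. J is the centroid of triangle TGL ⇒ J = (7/18, 1/3)
3. V lies on line JL with JV:VL = 1:2 ⇒ V = (7/27, 5/9)
4. M is the midpoint of JT ⇒ M = (5/18, 1/6)
2·[AJM] = -1/36, 2·[AVG] = -5/9
[AJM]:[AVG] = -1/36:-5/9 = 1/20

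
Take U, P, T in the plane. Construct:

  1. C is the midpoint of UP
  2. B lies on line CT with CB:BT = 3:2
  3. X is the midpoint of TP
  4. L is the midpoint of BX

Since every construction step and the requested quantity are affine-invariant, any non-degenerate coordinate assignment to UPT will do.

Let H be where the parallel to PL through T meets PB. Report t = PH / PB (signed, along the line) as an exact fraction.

t = -2

Set U = (0, 0), P = (1, 0), T = (0, 1); any affine frame gives the same invariant.
1. C is the midpoint of UP ⇒ C = (1/2, 0)
2. B lies on line CT with CB:BT = 3:2 ⇒ B = (1/5, 3/5)
3. X is the midpoint of TP ⇒ X = (1/2, 1/2)
4. L is the midpoint of BX ⇒ L = (7/20, 11/20)
through T parallel to PL: direction (-13/20, 11/20); meets PB at H = (13/5, -6/5)
H = P + t·(B−P) with t = -2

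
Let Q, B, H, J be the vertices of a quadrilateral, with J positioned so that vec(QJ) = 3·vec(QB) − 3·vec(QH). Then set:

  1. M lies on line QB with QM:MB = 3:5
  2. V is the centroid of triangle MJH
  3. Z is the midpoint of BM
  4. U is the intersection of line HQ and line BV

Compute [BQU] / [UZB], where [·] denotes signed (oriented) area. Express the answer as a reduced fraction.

Work in coordinates with Q = (0, 0), B = (1, 0), H = (0, 1), J = (3, -3).
1. M lies on line QB with QM:MB = 3:5 ⇒ M = (3/8, 0)
2. V is the centroid of triangle MJH ⇒ V = (9/8, -2/3)
3. Z is the midpoint of BM ⇒ Z = (11/16, 0)
4. U is the intersection of line HQ and line BV ⇒ U = (0, 16/3)
2·[BQU] = -16/3, 2·[UZB] = 5/3
[BQU]:[UZB] = -16/3:5/3 = -16/5

[BQU]:[UZB] = -16/5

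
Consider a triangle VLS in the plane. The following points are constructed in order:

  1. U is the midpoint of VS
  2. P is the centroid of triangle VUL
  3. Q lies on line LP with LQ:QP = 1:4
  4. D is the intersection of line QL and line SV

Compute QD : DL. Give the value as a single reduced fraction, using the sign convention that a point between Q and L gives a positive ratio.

QD:DL = -13/15

Assign V = (0, 0), L = (1, 0), S = (0, 1) — the answer is frame-independent, so this choice is without loss of generality.
1. U is the midpoint of VS ⇒ U = (0, 1/2)
2. P is the centroid of triangle VUL ⇒ P = (1/3, 1/6)
3. Q lies on line LP with LQ:QP = 1:4 ⇒ Q = (13/15, 1/30)
4. D is the intersection of line QL and line SV ⇒ D = (0, 1/4)
D = Q + t·(L−Q) with t = -13/2, so QD:DL = t:(1−t) = -13/2:15/2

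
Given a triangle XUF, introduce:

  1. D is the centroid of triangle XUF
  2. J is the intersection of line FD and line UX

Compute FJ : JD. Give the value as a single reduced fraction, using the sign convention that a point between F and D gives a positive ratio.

FJ:JD = -3

Choose coordinates X = (0, 0), U = (1, 0), F = (0, 1).
1. D is the centroid of triangle XUF ⇒ D = (1/3, 1/3)
2. J is the intersection of line FD and line UX ⇒ J = (1/2, 0)
J = F + t·(D−F) with t = 3/2, so FJ:JD = t:(1−t) = 3/2:-1/2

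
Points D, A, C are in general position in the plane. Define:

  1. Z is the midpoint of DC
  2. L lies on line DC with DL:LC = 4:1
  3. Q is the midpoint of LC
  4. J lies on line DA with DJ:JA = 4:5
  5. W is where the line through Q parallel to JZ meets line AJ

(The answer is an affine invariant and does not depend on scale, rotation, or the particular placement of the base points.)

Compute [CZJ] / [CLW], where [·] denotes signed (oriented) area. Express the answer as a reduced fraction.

[CZJ]:[CLW] = 25/18

Assign D = (0, 0), A = (1, 0), C = (0, 1) — the answer is frame-independent, so this choice is without loss of generality.
1. Z is the midpoint of DC ⇒ Z = (0, 1/2)
2. L lies on line DC with DL:LC = 4:1 ⇒ L = (0, 4/5)
3. Q is the midpoint of LC ⇒ Q = (0, 9/10)
4. J lies on line DA with DJ:JA = 4:5 ⇒ J = (4/9, 0)
5. W is where the line through Q parallel to JZ meets line AJ ⇒ W = (4/5, 0)
2·[CZJ] = 2/9, 2·[CLW] = 4/25
[CZJ]:[CLW] = 2/9:4/25 = 25/18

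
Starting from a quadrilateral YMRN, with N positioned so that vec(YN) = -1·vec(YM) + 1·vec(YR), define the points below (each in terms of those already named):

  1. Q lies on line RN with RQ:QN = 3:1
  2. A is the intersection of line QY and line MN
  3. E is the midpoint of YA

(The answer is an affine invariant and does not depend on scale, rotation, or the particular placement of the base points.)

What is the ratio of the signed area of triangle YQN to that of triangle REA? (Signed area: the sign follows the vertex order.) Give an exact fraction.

Work in coordinates with Y = (0, 0), M = (1, 0), R = (0, 1), N = (-1, 1).
1. Q lies on line RN with RQ:QN = 3:1 ⇒ Q = (-3/4, 1)
2. A is the intersection of line QY and line MN ⇒ A = (-3/5, 4/5)
3. E is the midpoint of YA ⇒ E = (-3/10, 2/5)
2·[YQN] = 1/4, 2·[REA] = -3/10
[YQN]:[REA] = 1/4:-3/10 = -5/6

[YQN]:[REA] = -5/6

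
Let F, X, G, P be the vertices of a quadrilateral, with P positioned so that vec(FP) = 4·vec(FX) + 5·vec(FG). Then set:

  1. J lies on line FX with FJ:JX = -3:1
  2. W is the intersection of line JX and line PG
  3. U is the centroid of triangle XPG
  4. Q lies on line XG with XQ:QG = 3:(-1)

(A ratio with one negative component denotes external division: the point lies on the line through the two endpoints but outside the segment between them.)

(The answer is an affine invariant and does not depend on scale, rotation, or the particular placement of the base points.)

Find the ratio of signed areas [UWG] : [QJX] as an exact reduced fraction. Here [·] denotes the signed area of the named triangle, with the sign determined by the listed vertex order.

[UWG]:[QJX] = 8/9

Work in coordinates with F = (0, 0), X = (1, 0), G = (0, 1), P = (4, 5).
1. J lies on line FX with FJ:JX = -3:1 ⇒ J = (3/2, 0)
2. W is the intersection of line JX and line PG ⇒ W = (-1, 0)
3. U is the centroid of triangle XPG ⇒ U = (5/3, 2)
4. Q lies on line XG with XQ:QG = 3:(-1) ⇒ Q = (-1/2, 3/2)
2·[UWG] = -2/3, 2·[QJX] = -3/4
[UWG]:[QJX] = -2/3:-3/4 = 8/9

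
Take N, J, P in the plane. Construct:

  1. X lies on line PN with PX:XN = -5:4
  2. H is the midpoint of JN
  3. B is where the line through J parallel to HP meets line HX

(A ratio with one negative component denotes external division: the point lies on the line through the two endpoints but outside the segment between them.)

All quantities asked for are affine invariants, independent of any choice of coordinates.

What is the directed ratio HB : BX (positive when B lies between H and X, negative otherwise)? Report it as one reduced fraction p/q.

Assign N = (0, 0), J = (1, 0), P = (0, 1) — the answer is frame-independent, so this choice is without loss of generality.
1. X lies on line PN with PX:XN = -5:4 ⇒ X = (0, -4)
2. H is the midpoint of JN ⇒ H = (1/2, 0)
3. B is where the line through J parallel to HP meets line HX ⇒ B = (3/5, 4/5)
B = H + t·(X−H) with t = -1/5, so HB:BX = t:(1−t) = -1/5:6/5

HB:BX = -1/6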